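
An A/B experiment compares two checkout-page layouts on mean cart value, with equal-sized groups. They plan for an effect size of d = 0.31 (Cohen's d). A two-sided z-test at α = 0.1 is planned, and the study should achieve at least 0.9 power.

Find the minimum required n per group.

Set Φ(δ − 1.645) = 0.9; then δ − 1.645 = Φ⁻¹(0.9) = 1.282, giving δ = 2.926.
(The Φ(−δ − z_{α/2}) term is vanishingly small for δ > 0 and is dropped in the standard sample-size formula.)
δ = d·√(n/2) ⇒ n = 2(δ/d)² = 2 × (2.926 / 0.31)² = 178.23.
Round up to the next whole unit.

n = 179 per group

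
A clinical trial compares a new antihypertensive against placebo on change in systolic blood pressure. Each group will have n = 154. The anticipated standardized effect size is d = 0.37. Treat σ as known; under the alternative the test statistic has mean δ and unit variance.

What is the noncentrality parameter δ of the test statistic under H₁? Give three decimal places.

δ ≈ 3.247

The noncentrality parameter scales effect size by the design's sample-size factor: δ = d·√(n/2) = 0.37 × √(154/2) = 3.2467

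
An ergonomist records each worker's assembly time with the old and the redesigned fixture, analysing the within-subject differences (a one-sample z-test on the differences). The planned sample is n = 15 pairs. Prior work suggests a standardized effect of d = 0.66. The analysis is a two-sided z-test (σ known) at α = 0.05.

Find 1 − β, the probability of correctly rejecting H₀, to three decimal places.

Power ≈ 0.724

Noncentrality parameter: δ = d·√n = 0.66 × √15 = 2.5562
Critical value for a two-sided test at α = 0.05: z_{α/2} = 1.960.
Power = Φ(δ − 1.960) + Φ(−δ − 1.960) = Φ(0.596) + Φ(-4.516) = 0.7245 + 0.0000 = 0.7245.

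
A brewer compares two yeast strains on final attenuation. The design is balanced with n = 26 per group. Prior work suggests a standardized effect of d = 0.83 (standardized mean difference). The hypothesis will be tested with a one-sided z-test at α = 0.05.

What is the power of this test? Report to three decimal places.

Power ≈ 0.911

Noncentrality parameter: λ = d·√(n/2) = 0.83 × √(26/2) = 2.9926
One-sided α = 0.05 → critical value z_{0.05} = 1.645.
Power = P(Z > 1.645 − λ) = Φ(1.348) = 0.9111.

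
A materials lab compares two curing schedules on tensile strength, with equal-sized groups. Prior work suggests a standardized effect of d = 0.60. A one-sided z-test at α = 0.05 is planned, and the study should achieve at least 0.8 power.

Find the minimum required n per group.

Set Φ(δ − 1.645) = 0.8; then δ − 1.645 = Φ⁻¹(0.8) = 0.842, giving δ = 2.486.
δ = d·√(n/2) ⇒ n = 2(δ/d)² = 2 × (2.486 / 0.60)² = 34.35.
Rounding up, n = 35 per group.

n = 35 per group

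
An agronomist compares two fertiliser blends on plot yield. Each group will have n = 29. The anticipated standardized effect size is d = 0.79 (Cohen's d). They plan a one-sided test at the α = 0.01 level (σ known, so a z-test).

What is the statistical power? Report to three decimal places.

Power ≈ 0.752

Noncentrality parameter: δ = d·√(n/2) = 0.79 × √(29/2) = 3.0082
Critical value for a one-sided test at α = 0.01: z_α = 2.326.
Power = P(Z > 2.326 − δ) = Φ(0.682) = 0.7523.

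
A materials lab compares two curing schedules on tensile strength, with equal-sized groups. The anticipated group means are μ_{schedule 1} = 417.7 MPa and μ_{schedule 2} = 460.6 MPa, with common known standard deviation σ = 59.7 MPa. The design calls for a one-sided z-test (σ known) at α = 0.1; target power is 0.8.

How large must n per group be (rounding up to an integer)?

n = 18 per group

Standardized effect: d = |μ_{schedule 1} − μ_{schedule 2}| / σ = |417.7 − 460.6| / 59.7 = 0.7186
For power 0.8 need Φ(δ − z_{0.1}) = 0.8, so δ = z_{0.1} + z_{0.20} = 1.282 + 0.842 = 2.123.
δ = d·√(n/2) ⇒ n = 2(δ/d)² = 2 × (2.123 / 0.7186)² = 17.46.
Rounding up, n = 18 per group.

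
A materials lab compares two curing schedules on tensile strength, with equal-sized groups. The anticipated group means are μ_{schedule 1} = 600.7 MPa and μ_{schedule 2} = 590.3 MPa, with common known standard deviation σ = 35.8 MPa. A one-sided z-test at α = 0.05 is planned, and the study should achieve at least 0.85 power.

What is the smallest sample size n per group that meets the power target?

Standardized effect: d = |μ_{schedule 1} − μ_{schedule 2}| / σ = |600.7 − 590.3| / 35.8 = 0.2905
Set Φ(δ − 1.645) = 0.85; then δ − 1.645 = Φ⁻¹(0.85) = 1.036, giving δ = 2.681.
δ = d·√(n/2) ⇒ n = 2(δ/d)² = 2 × (2.681 / 0.2905)² = 170.38.
Rounding up, n = 171 per group.

n = 171 per group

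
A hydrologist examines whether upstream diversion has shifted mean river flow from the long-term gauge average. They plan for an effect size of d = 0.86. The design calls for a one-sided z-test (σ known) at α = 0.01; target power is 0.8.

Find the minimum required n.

For power 0.8 need Φ(δ − z_{0.01}) = 0.8, so δ = z_{0.01} + z_{0.20} = 2.326 + 0.842 = 3.168.
δ = d·√n ⇒ n = (δ/d)² = (3.168 / 0.86)² = 13.57.
Rounding up, n = 14.

n = 14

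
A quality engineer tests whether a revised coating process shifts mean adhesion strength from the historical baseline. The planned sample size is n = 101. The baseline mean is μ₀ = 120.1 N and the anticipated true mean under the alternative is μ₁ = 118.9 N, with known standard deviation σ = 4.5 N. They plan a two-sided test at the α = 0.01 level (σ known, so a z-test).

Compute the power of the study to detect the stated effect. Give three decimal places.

Power ≈ 0.541

Standardized effect: d = |μ₁ − μ₀| / σ = |118.9 − 120.1| / 4.5 = 0.2667
Noncentrality parameter: δ = d·√n = 0.2667 × √101 = 2.6800
Critical value for a two-sided test at α = 0.01: z_{α/2} = 2.576.
Power = Φ(δ − 2.576) + Φ(−δ − 2.576) = Φ(0.104) + Φ(-5.256) = 0.5415 + 0.0000 = 0.5415.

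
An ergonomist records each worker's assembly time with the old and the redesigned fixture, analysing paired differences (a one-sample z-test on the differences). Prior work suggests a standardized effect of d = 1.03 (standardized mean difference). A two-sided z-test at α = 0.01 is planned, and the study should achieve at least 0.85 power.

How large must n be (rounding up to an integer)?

Set Φ(δ − 2.576) = 0.85; then δ − 2.576 = Φ⁻¹(0.85) = 1.036, giving δ = 3.612.
(The Φ(−δ − z_{α/2}) term is vanishingly small for δ > 0 and is dropped in the standard sample-size formula.)
δ = d·√n ⇒ n = (δ/d)² = (3.612 / 1.03)² = 12.30.
Round up to the next whole unit.

n = 13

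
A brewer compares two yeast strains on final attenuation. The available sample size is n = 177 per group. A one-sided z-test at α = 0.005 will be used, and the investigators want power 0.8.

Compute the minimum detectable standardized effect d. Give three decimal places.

Need Φ(δ − 2.576) = 0.8, so δ = 2.576 + 0.842 = 3.417.
δ = d·√(n/2) ⇒ d = δ/√(n/2) = 3.417/√(177/2) = 0.3633.

d ≈ 0.363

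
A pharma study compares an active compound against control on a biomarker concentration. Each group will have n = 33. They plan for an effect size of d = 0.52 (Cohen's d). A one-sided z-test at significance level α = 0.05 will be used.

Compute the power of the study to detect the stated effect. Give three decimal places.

Power ≈ 0.680

Noncentrality parameter: δ = d·√(n/2) = 0.52 × √(33/2) = 2.1122
Critical value for a one-sided test at α = 0.05: z_α = 1.645.
Power = P(Z > 1.645 − δ) = Φ(0.467) = 0.6799.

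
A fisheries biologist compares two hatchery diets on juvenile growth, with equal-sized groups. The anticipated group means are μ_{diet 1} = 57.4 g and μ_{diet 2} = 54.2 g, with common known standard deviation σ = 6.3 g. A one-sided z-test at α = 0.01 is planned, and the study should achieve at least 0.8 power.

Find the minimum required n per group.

Standardized effect: d = |μ_{diet 1} − μ_{diet 2}| / σ = |57.4 − 54.2| / 6.3 = 0.5079
For power 0.8 need Φ(δ − z_{0.01}) = 0.8, so δ = z_{0.01} + z_{0.20} = 2.326 + 0.842 = 3.168.
δ = d·√(n/2) ⇒ n = 2(δ/d)² = 2 × (3.168 / 0.5079)² = 77.80.
Round up to the next whole unit.

n = 78 per group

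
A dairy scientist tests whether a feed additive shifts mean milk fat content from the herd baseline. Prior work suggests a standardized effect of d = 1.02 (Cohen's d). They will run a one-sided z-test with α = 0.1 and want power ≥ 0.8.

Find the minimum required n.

Set Φ(δ − 1.282) = 0.8; then δ − 1.282 = Φ⁻¹(0.8) = 0.842, giving δ = 2.123.
δ = d·√n ⇒ n = (δ/d)² = (2.123 / 1.02)² = 4.33.
Rounding up, n = 5.

n = 5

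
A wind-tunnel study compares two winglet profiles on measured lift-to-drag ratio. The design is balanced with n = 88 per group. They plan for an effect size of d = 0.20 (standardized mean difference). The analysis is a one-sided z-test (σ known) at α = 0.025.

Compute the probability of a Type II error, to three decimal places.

β ≈ 0.737

Noncentrality parameter: δ = d·√(n/2) = 0.20 × √(88/2) = 1.3266
One-sided α = 0.025 → critical value z_{0.025} = 1.960.
Power = P(Z > 1.960 − δ) = Φ(-0.633) = 0.2633.
Type II error: β = 1 − power = 1 − 0.2633 = 0.7367.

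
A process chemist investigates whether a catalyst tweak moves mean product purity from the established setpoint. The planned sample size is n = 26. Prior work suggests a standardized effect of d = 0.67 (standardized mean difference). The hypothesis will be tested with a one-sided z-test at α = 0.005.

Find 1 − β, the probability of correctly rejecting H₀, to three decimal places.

Power ≈ 0.800

Noncentrality parameter: δ = d·√n = 0.67 × √26 = 3.4163
Critical value for a one-sided test at α = 0.005: z_α = 2.576.
Power = Φ(δ − 2.576) = Φ(0.841) = 0.7997.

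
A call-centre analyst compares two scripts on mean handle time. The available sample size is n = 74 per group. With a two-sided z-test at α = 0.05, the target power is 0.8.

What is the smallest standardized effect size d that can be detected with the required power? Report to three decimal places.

Required noncentrality: δ = z_{0.025} + z_{0.20} = 1.960 + 0.842 = 2.802.
(The second rejection-region term Φ(−δ − z_{α/2}) is negligible and dropped.)
δ = d·√(n/2) ⇒ d = δ/√(n/2) = 2.802/√(74/2) = 0.4606.

d ≈ 0.461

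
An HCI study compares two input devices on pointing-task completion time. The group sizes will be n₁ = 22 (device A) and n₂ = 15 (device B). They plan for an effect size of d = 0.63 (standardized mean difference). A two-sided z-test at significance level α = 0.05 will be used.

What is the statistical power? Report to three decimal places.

Noncentrality parameter: δ = d / √(1/n₁ + 1/n₂) = 0.63 / √(1/22 + 1/15) = 1.8815
Two-sided α = 0.05 → critical value z_{0.025} = 1.960.
Power = Φ(δ − 1.960) + Φ(−δ − 1.960) = Φ(-0.078) + Φ(-3.841) = 0.4687 + 0.0001 = 0.4688.

Power ≈ 0.469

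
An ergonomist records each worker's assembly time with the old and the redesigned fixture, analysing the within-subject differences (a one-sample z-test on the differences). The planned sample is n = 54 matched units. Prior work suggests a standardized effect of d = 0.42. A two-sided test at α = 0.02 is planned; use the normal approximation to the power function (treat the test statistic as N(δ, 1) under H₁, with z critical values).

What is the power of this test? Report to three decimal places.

Power ≈ 0.776

Noncentrality parameter: δ = d·√n = 0.42 × √54 = 3.0864
Critical value for a two-sided test at α = 0.02: z_{α/2} = 2.326.
Power = Φ(δ − 2.326) + Φ(−δ − 2.326) = Φ(0.760) + Φ(-5.413) = 0.7764 + 0.0000 = 0.7764.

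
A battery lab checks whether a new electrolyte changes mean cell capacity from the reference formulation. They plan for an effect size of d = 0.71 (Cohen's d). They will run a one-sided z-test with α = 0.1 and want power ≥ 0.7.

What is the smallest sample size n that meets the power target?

For power 0.7 need Φ(δ − z_{0.1}) = 0.7, so δ = z_{0.1} + z_{0.30} = 1.282 + 0.524 = 1.806.
δ = d·√n ⇒ n = (δ/d)² = (1.806 / 0.71)² = 6.47.
Rounding up, n = 7.

n = 7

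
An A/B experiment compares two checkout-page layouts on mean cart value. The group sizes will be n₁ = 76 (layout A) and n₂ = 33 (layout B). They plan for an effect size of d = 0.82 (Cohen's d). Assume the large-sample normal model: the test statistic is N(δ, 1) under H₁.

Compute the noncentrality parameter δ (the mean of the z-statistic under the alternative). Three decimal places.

δ ≈ 3.933

The noncentrality parameter scales effect size by the design's sample-size factor: δ = d / √(1/n₁ + 1/n₂) = 0.82 / √(1/76 + 1/33) = 3.9334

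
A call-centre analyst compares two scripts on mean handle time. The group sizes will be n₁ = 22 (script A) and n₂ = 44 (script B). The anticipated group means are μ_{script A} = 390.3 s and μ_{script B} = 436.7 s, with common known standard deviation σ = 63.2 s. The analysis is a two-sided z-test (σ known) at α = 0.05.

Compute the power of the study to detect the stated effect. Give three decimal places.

Power ≈ 0.803

Standardized effect: d = |μ_{script A} − μ_{script B}| / σ = |390.3 − 436.7| / 63.2 = 0.7342
Noncentrality parameter: δ = d / √(1/n₁ + 1/n₂) = 0.7342 / √(1/22 + 1/44) = 2.8117
Two-sided α = 0.05 → critical value z_{0.025} = 1.960.
Power = Φ(δ − 1.960) + Φ(−δ − 1.960) = Φ(0.852) + Φ(-4.772) = 0.8028 + 0.0000 = 0.8028.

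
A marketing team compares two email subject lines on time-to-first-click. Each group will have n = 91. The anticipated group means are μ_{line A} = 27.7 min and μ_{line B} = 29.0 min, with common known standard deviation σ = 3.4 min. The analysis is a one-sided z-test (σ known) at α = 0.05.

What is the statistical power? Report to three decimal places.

Power ≈ 0.825

Standardized effect: d = |μ_{line A} − μ_{line B}| / σ = |27.7 − 29.0| / 3.4 = 0.3824
Noncentrality parameter: δ = d·√(n/2) = 0.3824 × √(91/2) = 2.5791
One-sided α = 0.05 → critical value z_{0.05} = 1.645.
Power = P(Z > 1.645 − δ) = Φ(0.934) = 0.8249.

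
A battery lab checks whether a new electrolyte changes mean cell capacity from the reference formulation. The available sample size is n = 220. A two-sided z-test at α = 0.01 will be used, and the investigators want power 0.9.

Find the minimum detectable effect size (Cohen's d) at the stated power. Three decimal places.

Required noncentrality: δ = z_{0.005} + z_{0.10} = 2.576 + 1.282 = 3.857.
(Lower-tail contribution to power is negligible for δ > 0.)
δ = d·√n ⇒ d = δ/√n = 3.857/√220 = 0.2601.

d ≈ 0.260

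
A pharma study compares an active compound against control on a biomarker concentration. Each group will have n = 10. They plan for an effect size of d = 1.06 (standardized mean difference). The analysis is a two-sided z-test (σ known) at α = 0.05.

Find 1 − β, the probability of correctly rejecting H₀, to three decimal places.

Power ≈ 0.659

Noncentrality parameter: δ = d·√(n/2) = 1.06 × √(10/2) = 2.3702
Critical value for a two-sided test at α = 0.05: z_{α/2} = 1.960.
Power = Φ(δ − 1.960) + Φ(−δ − 1.960) = Φ(0.410) + Φ(-4.330) = 0.6592 + 0.0000 = 0.6592.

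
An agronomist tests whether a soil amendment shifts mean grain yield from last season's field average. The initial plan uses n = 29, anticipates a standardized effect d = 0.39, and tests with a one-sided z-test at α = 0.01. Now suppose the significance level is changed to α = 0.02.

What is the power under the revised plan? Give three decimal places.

δ = d·√n = 0.39 × √29 = 2.1002 (unchanged). New critical value: z_{0.02} = 2.054.
Revised power = P(Z > 2.054 − δ) = Φ(0.046) = 0.5185.

Power ≈ 0.519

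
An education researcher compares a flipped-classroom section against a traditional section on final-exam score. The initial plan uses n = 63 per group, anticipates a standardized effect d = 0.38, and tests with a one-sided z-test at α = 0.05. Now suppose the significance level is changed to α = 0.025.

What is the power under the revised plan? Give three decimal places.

δ = d·√(n/2) = 0.38 × √(63/2) = 2.1327 (unchanged). New critical value: z_{0.025} = 1.960.
Revised power = Φ(δ − 1.960) = Φ(0.173) = 0.5686.

Power ≈ 0.569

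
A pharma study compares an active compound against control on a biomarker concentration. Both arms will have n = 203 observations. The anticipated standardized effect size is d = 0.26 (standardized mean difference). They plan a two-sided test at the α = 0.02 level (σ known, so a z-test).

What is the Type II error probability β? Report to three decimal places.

Noncentrality parameter: δ = d·√(n/2) = 0.26 × √(203/2) = 2.6194
Critical value for a two-sided test at α = 0.02: z_{α/2} = 2.326.
Power = Φ(δ − 2.326) + Φ(−δ − 2.326) = Φ(0.293) + Φ(-4.946) = 0.6153 + 0.0000 = 0.6153.
Type II error: β = 1 − power = 1 − 0.6153 = 0.3847.

β ≈ 0.385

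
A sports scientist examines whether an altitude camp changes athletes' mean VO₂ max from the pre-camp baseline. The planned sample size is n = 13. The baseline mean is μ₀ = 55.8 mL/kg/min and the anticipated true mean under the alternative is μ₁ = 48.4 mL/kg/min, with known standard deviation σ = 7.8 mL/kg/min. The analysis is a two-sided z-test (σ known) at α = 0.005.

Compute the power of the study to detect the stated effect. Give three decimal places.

Power ≈ 0.730

Standardized effect: d = |μ₁ − μ₀| / σ = |48.4 − 55.8| / 7.8 = 0.9487
Noncentrality parameter: δ = d·√n = 0.9487 × √13 = 3.4207
Two-sided α = 0.005 → critical value z_{0.0025} = 2.807.
Power = Φ(δ − 2.807) + Φ(−δ − 2.807) = Φ(0.614) + Φ(-6.228) = 0.7303 + 0.0000 = 0.7303.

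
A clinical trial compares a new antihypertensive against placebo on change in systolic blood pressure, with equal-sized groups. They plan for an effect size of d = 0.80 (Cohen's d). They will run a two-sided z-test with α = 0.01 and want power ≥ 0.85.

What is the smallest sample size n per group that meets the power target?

For power 0.85 need Φ(δ − z_{0.005}) = 0.85, so δ = z_{0.005} + z_{0.15} = 2.576 + 1.036 = 3.612.
(Ignoring the negligible lower-tail rejection probability gives the usual closed-form inversion.)
δ = d·√(n/2) ⇒ n = 2(δ/d)² = 2 × (3.612 / 0.80)² = 40.78.
Rounding up, n = 41 per group.

n = 41 per group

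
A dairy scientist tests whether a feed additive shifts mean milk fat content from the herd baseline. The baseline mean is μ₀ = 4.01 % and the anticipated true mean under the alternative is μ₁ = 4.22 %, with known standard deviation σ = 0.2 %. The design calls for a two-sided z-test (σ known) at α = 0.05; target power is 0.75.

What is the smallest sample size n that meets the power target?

n = 7

Standardized effect: d = |μ₁ − μ₀| / σ = |4.22 − 4.01| / 0.2 = 1.0500
Set Φ(δ − 1.960) = 0.75; then δ − 1.960 = Φ⁻¹(0.75) = 0.674, giving δ = 2.634.
(The Φ(−δ − z_{α/2}) term is vanishingly small for δ > 0 and is dropped in the standard sample-size formula.)
δ = d·√n ⇒ n = (δ/d)² = (2.634 / 1.0500)² = 6.30.
Rounding up, n = 7.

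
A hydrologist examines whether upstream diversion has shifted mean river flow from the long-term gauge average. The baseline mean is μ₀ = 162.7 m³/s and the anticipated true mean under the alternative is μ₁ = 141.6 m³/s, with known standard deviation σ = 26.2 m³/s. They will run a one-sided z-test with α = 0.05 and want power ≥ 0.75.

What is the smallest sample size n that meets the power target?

Standardized effect: d = |μ₁ − μ₀| / σ = |141.6 − 162.7| / 26.2 = 0.8053
Set Φ(δ − 1.645) = 0.75; then δ − 1.645 = Φ⁻¹(0.75) = 0.674, giving δ = 2.319.
δ = d·√n ⇒ n = (δ/d)² = (2.319 / 0.8053)² = 8.29.
Rounding up, n = 9.

n = 9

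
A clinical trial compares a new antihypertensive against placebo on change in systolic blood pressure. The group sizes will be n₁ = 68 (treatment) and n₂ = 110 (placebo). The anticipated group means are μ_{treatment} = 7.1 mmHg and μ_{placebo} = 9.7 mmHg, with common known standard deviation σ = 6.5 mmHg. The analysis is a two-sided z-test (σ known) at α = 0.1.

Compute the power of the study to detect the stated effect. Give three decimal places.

Standardized effect: d = |μ_{treatment} − μ_{placebo}| / σ = |7.1 − 9.7| / 6.5 = 0.4000
Noncentrality parameter: δ = d / √(1/n₁ + 1/n₂) = 0.4000 / √(1/68 + 1/110) = 2.5930
Critical value for a two-sided test at α = 0.1: z_{α/2} = 1.645.
Power = Φ(δ − 1.645) + Φ(−δ − 1.645) = Φ(0.948) + Φ(-4.238) = 0.8285 + 0.0000 = 0.8285.

Power ≈ 0.828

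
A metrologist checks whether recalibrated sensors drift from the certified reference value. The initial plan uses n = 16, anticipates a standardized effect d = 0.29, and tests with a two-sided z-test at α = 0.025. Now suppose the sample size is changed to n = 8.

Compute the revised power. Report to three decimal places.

Power ≈ 0.079

With n = 8: δ = d·√n = 0.29 × √8 = 0.8202. Critical value z_{0.0125} = 2.241.
Revised power = Φ(δ − 2.241) + Φ(−δ − 2.241) = Φ(-1.421) + Φ(-3.062) = 0.0776 + 0.0011 = 0.0787.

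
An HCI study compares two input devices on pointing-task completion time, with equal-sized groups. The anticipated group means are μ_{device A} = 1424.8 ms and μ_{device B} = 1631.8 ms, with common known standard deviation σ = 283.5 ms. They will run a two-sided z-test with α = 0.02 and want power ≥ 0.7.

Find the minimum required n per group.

Standardized effect: d = |μ_{device A} − μ_{device B}| / σ = |1424.8 − 1631.8| / 283.5 = 0.7302
Set Φ(δ − 2.326) = 0.7; then δ − 2.326 = Φ⁻¹(0.7) = 0.524, giving δ = 2.851.
(Ignoring the negligible lower-tail rejection probability gives the usual closed-form inversion.)
δ = d·√(n/2) ⇒ n = 2(δ/d)² = 2 × (2.851 / 0.7302)² = 30.49.
Rounding up, n = 31 per group.

n = 31 per group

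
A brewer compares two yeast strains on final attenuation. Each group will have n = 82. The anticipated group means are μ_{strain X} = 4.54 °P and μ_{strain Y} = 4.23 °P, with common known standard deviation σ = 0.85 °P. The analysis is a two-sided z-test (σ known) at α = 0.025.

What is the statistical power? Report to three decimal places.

Standardized effect: d = |μ_{strain X} − μ_{strain Y}| / σ = |4.54 − 4.23| / 0.85 = 0.3647
Noncentrality parameter: δ = d·√(n/2) = 0.3647 × √(82/2) = 2.3353
Critical value for a two-sided test at α = 0.025: z_{α/2} = 2.241.
Power = Φ(δ − 2.241) + Φ(−δ − 2.241) = Φ(0.094) + Φ(-4.577) = 0.5374 + 0.0000 = 0.5374.

Power ≈ 0.537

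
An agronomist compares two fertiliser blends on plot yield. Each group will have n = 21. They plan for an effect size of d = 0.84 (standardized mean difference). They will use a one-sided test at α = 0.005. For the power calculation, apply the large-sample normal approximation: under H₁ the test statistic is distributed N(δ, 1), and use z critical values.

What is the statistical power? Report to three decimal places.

Noncentrality parameter: δ = d·√(n/2) = 0.84 × √(21/2) = 2.7219
One-sided α = 0.005 → critical value z_{0.005} = 2.576.
Power = Φ(δ − 2.576) = Φ(0.146) = 0.5581.

Power ≈ 0.558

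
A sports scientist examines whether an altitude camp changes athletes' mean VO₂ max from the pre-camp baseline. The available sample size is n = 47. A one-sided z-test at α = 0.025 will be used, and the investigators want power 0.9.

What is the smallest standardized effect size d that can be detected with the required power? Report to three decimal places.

Required noncentrality: δ = z_{0.025} + z_{0.10} = 1.960 + 1.282 = 3.242.
δ = d·√n ⇒ d = δ/√n = 3.242/√47 = 0.4728.

d ≈ 0.473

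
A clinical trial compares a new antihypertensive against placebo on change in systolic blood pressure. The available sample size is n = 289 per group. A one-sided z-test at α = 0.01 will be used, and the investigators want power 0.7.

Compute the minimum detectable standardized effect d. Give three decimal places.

Need Φ(δ − 2.326) = 0.7, so δ = 2.326 + 0.524 = 2.851.
δ = d·√(n/2) ⇒ d = δ/√(n/2) = 2.851/√(289/2) = 0.2372.

d ≈ 0.237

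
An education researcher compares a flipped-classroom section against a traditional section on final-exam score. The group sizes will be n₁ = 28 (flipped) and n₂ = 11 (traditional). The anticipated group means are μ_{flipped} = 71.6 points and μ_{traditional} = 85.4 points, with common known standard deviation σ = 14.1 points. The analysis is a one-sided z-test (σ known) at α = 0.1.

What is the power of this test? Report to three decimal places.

Standardized effect: d = |μ_{flipped} − μ_{traditional}| / σ = |71.6 − 85.4| / 14.1 = 0.9787
Noncentrality parameter: δ = d / √(1/n₁ + 1/n₂) = 0.9787 / √(1/28 + 1/11) = 2.7504
One-sided α = 0.1 → critical value z_{0.1} = 1.282.
Power = P(Z > 1.282 − δ) = Φ(1.469) = 0.9291.

Power ≈ 0.929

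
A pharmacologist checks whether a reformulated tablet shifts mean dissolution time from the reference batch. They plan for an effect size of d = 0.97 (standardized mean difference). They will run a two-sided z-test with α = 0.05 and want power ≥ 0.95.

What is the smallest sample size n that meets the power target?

Set Φ(δ − 1.960) = 0.95; then δ − 1.960 = Φ⁻¹(0.95) = 1.645, giving δ = 3.605.
(For δ > 0 the lower-tail rejection region contributes negligibly to power, so the one-term inversion is standard.)
δ = d·√n ⇒ n = (δ/d)² = (3.605 / 0.97)² = 13.81.
Round up to the next whole unit.

n = 14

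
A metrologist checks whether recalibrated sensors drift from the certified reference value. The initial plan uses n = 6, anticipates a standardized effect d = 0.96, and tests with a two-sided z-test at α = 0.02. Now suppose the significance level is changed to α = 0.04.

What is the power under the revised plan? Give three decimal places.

Power ≈ 0.617

δ = d·√n = 0.96 × √6 = 2.3515 (unchanged). New critical value: z_{0.02} = 2.054.
Revised power = Φ(δ − 2.054) + Φ(−δ − 2.054) = Φ(0.298) + Φ(-4.405) = 0.6171 + 0.0000 = 0.6171.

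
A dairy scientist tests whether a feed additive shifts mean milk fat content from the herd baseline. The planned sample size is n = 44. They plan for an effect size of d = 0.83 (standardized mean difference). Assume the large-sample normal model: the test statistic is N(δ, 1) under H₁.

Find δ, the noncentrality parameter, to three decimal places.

δ ≈ 5.506

The noncentrality parameter scales effect size by the design's sample-size factor: δ = d·√n = 0.83 × √44 = 5.5056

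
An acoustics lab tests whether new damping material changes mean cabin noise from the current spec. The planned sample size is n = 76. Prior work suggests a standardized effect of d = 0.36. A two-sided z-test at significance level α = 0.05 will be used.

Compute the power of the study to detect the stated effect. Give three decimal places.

Noncentrality parameter: δ = d·√n = 0.36 × √76 = 3.1384
Critical value for a two-sided test at α = 0.05: z_{α/2} = 1.960.
Power = Φ(δ − 1.960) + Φ(−δ − 1.960) = Φ(1.178) + Φ(-5.098) = 0.8807 + 0.0000 = 0.8807.

Power ≈ 0.881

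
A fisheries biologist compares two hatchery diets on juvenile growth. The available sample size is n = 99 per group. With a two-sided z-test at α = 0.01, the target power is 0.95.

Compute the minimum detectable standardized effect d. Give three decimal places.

d ≈ 0.600

Need Φ(δ − 2.576) = 0.95, so δ = 2.576 + 1.645 = 4.221.
(Lower-tail contribution to power is negligible for δ > 0.)
δ = d·√(n/2) ⇒ d = δ/√(n/2) = 4.221/√(99/2) = 0.5999.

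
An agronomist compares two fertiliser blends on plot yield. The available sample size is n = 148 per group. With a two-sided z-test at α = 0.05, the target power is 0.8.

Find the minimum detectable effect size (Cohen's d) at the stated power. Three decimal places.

Required noncentrality: δ = z_{0.025} + z_{0.20} = 1.960 + 0.842 = 2.802.
(The second rejection-region term Φ(−δ − z_{α/2}) is negligible and dropped.)
δ = d·√(n/2) ⇒ d = δ/√(n/2) = 2.802/√(148/2) = 0.3257.

d ≈ 0.326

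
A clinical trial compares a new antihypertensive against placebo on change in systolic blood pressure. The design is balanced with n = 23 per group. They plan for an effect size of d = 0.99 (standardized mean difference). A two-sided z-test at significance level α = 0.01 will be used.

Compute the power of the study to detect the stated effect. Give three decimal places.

Power ≈ 0.783

Noncentrality parameter: δ = d·√(n/2) = 0.99 × √(23/2) = 3.3573
Critical value for a two-sided test at α = 0.01: z_{α/2} = 2.576.
Power = Φ(δ − 2.576) + Φ(−δ − 2.576) = Φ(0.781) + Φ(-5.933) = 0.7827 + 0.0000 = 0.7827.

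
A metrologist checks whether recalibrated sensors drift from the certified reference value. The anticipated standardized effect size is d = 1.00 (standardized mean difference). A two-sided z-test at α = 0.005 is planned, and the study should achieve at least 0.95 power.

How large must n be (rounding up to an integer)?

For power 0.95 need Φ(δ − z_{0.0025}) = 0.95, so δ = z_{0.0025} + z_{0.05} = 2.807 + 1.645 = 4.452.
(The Φ(−δ − z_{α/2}) term is vanishingly small for δ > 0 and is dropped in the standard sample-size formula.)
δ = d·√n ⇒ n = (δ/d)² = (4.452 / 1.00)² = 19.82.
Round up to the next whole unit.

n = 20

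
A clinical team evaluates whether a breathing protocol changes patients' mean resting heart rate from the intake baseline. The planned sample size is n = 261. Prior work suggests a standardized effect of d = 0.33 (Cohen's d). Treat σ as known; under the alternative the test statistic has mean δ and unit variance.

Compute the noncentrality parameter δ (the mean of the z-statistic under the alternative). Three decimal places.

The noncentrality parameter scales effect size by the design's sample-size factor: δ = d·√n = 0.33 × √261 = 5.3313

δ ≈ 5.331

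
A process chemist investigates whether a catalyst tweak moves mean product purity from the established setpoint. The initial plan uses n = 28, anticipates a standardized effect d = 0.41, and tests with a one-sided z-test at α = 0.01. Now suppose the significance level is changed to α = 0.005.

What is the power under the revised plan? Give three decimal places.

Power ≈ 0.342

δ = d·√n = 0.41 × √28 = 2.1695 (unchanged). New critical value: z_{0.005} = 2.576.
Revised power = P(Z > 2.576 − δ) = Φ(-0.406) = 0.3423.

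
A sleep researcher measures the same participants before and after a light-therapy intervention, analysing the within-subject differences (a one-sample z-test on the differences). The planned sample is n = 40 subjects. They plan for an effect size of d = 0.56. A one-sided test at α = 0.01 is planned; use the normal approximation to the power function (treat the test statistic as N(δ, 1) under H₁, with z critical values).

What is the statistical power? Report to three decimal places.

Power ≈ 0.888

Noncentrality parameter: δ = d·√n = 0.56 × √40 = 3.5418
Critical value for a one-sided test at α = 0.01: z_α = 2.326.
Power = Φ(δ − 2.326) = Φ(1.215) = 0.8879.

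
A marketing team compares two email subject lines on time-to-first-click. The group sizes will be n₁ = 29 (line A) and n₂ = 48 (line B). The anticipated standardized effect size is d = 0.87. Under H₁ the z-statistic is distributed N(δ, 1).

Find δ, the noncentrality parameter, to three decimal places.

δ ≈ 3.699

The noncentrality parameter scales effect size by the design's sample-size factor: δ = d / √(1/n₁ + 1/n₂) = 0.87 / √(1/29 + 1/48) = 3.6991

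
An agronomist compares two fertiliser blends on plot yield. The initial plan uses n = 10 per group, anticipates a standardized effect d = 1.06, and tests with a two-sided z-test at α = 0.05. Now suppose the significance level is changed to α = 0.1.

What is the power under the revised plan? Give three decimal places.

δ = d·√(n/2) = 1.06 × √(10/2) = 2.3702 (unchanged). New critical value: z_{0.05} = 1.645.
Revised power = Φ(δ − 1.645) + Φ(−δ − 1.645) = Φ(0.725) + Φ(-4.015) = 0.7659 + 0.0000 = 0.7659.

Power ≈ 0.766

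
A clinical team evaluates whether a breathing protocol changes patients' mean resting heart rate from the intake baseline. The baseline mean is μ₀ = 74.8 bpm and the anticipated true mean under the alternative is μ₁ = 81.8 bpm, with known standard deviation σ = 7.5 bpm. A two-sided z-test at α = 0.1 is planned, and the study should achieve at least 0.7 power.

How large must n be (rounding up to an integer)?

n = 6

Standardized effect: d = |μ₁ − μ₀| / σ = |81.8 − 74.8| / 7.5 = 0.9333
For power 0.7 need Φ(δ − z_{0.05}) = 0.7, so δ = z_{0.05} + z_{0.30} = 1.645 + 0.524 = 2.169.
(For δ > 0 the lower-tail rejection region contributes negligibly to power, so the one-term inversion is standard.)
δ = d·√n ⇒ n = (δ/d)² = (2.169 / 0.9333)² = 5.40.
Round up to the next whole unit.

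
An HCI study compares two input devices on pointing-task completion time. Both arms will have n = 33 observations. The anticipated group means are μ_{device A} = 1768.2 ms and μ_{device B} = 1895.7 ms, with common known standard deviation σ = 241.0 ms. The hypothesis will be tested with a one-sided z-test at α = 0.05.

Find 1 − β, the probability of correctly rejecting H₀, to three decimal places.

Standardized effect: d = |μ_{device A} − μ_{device B}| / σ = |1768.2 − 1895.7| / 241.0 = 0.5290
Noncentrality parameter: λ = d·√(n/2) = 0.5290 × √(33/2) = 2.1490
One-sided α = 0.05 → critical value z_{0.05} = 1.645.
Power = Φ(λ − 1.645) = Φ(0.504) = 0.6929.

Power ≈ 0.693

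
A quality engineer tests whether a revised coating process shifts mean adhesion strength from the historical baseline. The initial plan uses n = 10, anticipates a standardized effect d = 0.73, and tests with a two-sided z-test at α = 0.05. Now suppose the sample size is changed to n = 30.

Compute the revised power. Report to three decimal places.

Power ≈ 0.979

With n = 30: δ = d·√n = 0.73 × √30 = 3.9984. Critical value z_{0.025} = 1.960.
Revised power = Φ(δ − 1.960) + Φ(−δ − 1.960) = Φ(2.038) + Φ(-5.958) = 0.9792 + 0.0000 = 0.9792.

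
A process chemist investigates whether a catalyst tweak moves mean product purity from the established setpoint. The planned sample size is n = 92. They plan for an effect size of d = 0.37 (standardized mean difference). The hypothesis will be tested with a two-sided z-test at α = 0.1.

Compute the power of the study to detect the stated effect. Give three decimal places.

Power ≈ 0.972

Noncentrality parameter: δ = d·√n = 0.37 × √92 = 3.5489
Critical value for a two-sided test at α = 0.1: z_{α/2} = 1.645.
Power = Φ(δ − 1.645) + Φ(−δ − 1.645) = Φ(1.904) + Φ(-5.194) = 0.9715 + 0.0000 = 0.9715.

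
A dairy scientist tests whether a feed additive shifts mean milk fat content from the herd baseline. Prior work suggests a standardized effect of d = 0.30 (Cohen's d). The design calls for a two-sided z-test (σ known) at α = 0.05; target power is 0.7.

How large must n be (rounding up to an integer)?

n = 69

For power 0.7 need Φ(δ − z_{0.025}) = 0.7, so δ = z_{0.025} + z_{0.30} = 1.960 + 0.524 = 2.484.
(For δ > 0 the lower-tail rejection region contributes negligibly to power, so the one-term inversion is standard.)
δ = d·√n ⇒ n = (δ/d)² = (2.484 / 0.30)² = 68.58.
Round up to the next whole unit.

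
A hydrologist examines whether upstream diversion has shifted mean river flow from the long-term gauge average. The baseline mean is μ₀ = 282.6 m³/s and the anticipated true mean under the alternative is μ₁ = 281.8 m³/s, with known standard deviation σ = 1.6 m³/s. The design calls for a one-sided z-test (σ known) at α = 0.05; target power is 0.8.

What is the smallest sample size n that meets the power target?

n = 25

Standardized effect: d = |μ₁ − μ₀| / σ = |281.8 − 282.6| / 1.6 = 0.5000
For power 0.8 need Φ(δ − z_{0.05}) = 0.8, so δ = z_{0.05} + z_{0.20} = 1.645 + 0.842 = 2.486.
δ = d·√n ⇒ n = (δ/d)² = (2.486 / 0.5000)² = 24.73.
Rounding up, n = 25.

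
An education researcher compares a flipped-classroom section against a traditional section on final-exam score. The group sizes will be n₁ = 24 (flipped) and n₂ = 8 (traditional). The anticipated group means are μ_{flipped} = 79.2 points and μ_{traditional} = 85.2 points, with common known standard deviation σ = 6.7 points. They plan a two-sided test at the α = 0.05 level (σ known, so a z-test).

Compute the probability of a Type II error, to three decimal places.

Standardized effect: d = |μ_{flipped} − μ_{traditional}| / σ = |79.2 − 85.2| / 6.7 = 0.8955
Noncentrality parameter: δ = d / √(1/n₁ + 1/n₂) = 0.8955 / √(1/24 + 1/8) = 2.1936
Two-sided α = 0.05 → critical value z_{0.025} = 1.960.
Power = Φ(δ − 1.960) + Φ(−δ − 1.960) = Φ(0.234) + Φ(-4.154) = 0.5924 + 0.0000 = 0.5924.
Type II error: β = 1 − power = 1 − 0.5924 = 0.4076.

β ≈ 0.408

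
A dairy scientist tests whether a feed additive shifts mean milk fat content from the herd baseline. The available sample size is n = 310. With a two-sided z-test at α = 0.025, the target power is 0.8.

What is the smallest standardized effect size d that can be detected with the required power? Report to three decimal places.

Need Φ(δ − 2.241) = 0.8, so δ = 2.241 + 0.842 = 3.083.
(Lower-tail contribution to power is negligible for δ > 0.)
δ = d·√n ⇒ d = δ/√n = 3.083/√310 = 0.1751.

d ≈ 0.175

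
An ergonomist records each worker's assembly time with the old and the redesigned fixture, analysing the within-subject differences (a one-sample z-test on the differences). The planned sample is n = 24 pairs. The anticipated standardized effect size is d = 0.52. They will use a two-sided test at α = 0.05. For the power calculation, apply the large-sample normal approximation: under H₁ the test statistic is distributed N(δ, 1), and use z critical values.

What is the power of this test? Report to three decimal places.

Noncentrality parameter: δ = d·√n = 0.52 × √24 = 2.5475
Two-sided α = 0.05 → critical value z_{0.025} = 1.960.
Power = Φ(δ − 1.960) + Φ(−δ − 1.960) = Φ(0.588) + Φ(-4.507) = 0.7216 + 0.0000 = 0.7216.

Power ≈ 0.722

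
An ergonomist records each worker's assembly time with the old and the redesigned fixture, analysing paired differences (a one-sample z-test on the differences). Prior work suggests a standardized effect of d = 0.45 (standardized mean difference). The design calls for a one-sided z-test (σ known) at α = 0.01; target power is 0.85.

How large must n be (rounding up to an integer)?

Set Φ(δ − 2.326) = 0.85; then δ − 2.326 = Φ⁻¹(0.85) = 1.036, giving δ = 3.363.
δ = d·√n ⇒ n = (δ/d)² = (3.363 / 0.45)² = 55.84.
Rounding up, n = 56.

n = 56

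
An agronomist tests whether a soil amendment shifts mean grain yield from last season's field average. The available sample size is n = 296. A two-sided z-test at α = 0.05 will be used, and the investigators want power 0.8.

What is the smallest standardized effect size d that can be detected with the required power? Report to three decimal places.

Required noncentrality: δ = z_{0.025} + z_{0.20} = 1.960 + 0.842 = 2.802.
(Lower-tail contribution to power is negligible for δ > 0.)
δ = d·√n ⇒ d = δ/√n = 2.802/√296 = 0.1628.

d ≈ 0.163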